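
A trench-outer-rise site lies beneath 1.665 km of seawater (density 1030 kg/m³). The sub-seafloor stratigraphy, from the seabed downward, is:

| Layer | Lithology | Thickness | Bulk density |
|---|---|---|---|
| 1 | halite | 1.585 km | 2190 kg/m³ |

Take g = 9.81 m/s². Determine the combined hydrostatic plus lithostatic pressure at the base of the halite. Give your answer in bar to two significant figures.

510 bar

seawater: 1030 kg/m³ × 9.81 m/s² × 1665 m = 1.682×10^7 Pa = 168.2 bar
halite: 2190 kg/m³ × 9.81 m/s² × 1585 m = 3.405×10^7 Pa = 340.5 bar
Total = 168.2 + 340.5 = 508.76 bar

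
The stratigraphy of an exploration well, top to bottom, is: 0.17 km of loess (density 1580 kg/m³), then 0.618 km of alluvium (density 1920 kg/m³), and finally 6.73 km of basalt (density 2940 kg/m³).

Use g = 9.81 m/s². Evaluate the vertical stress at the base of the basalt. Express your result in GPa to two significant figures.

loess: 1580 kg/m³ × 9.81 m/s² × 170 m = 2.635×10^6 Pa = 2.635×10^-3 GPa
alluvium: 1920 kg/m³ × 9.81 m/s² × 618 m = 1.164×10^7 Pa = 0.01164 GPa
basalt: 2940 kg/m³ × 9.81 m/s² × 6730 m = 1.941×10^8 Pa = 0.1941 GPa
Total = 2.635×10^-3 + 0.01164 + 0.1941 = 0.20838 GPa

0.21 GPa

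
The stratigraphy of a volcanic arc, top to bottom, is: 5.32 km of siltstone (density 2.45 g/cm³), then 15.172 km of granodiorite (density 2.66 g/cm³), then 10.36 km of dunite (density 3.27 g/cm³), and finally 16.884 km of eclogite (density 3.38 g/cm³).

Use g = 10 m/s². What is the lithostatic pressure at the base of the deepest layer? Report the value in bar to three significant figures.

14400 bar

siltstone: 2450 kg/m³ × 10 m/s² × 5320 m = 1.303×10^8 Pa = 1303 bar
granodiorite: 2660 kg/m³ × 10 m/s² × 15172 m = 4.036×10^8 Pa = 4036 bar
dunite: 3270 kg/m³ × 10 m/s² × 10360 m = 3.388×10^8 Pa = 3388 bar
eclogite: 3380 kg/m³ × 10 m/s² × 16884 m = 5.707×10^8 Pa = 5707 bar
Total = 1303 + 4036 + 3388 + 5707 = 14434 bar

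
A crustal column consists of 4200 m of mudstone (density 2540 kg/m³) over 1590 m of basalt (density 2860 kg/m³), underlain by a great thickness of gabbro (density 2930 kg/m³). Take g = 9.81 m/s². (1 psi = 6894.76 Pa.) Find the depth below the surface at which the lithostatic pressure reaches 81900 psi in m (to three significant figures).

20200 m

Pressure at base of upper layers: 2540×9.81×4200 + 2860×9.81×1590 = 1.493×10^8 Pa = 21649 psi
Remaining pressure to be supplied by gabbro: 5.647×10^8 − 1.493×10^8 = 4.154×10^8 Pa
Additional depth in gabbro = 4.154×10^8 Pa / (2930 kg/m³ × 9.81 m/s²) = 14453 m
Total depth = 5790 m + 14453 m = 20243 m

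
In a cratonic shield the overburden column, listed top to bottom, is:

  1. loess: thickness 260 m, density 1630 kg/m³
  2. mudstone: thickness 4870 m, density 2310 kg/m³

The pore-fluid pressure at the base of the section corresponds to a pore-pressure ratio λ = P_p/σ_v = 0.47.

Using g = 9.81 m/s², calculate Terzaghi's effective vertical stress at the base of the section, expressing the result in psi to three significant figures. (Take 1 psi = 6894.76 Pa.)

Overburden (lithostatic) stress σ_v:
loess: 1630 kg/m³ × 9.81 m/s² × 260 m = 4.157×10^6 Pa = 4.157 MPa
mudstone: 2310 kg/m³ × 9.81 m/s² × 4870 m = 1.104×10^8 Pa = 110.4 MPa
Total = 4.157 + 110.4 = 114.52 MPa
Pore pressure P_p = λ·σ_v = 0.47 × 114.5 MPa = 53.82 MPa
Effective stress σ' = σ_v − P_p = 114.5 − 53.82 = 60.694 MPa = 8802.9 psi

8800 psi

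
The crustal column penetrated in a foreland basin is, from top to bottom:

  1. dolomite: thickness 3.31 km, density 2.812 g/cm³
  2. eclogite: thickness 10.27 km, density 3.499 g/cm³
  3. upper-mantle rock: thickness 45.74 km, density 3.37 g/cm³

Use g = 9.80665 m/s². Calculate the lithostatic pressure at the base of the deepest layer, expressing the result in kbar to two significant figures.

dolomite: 2812 kg/m³ × 9.80665 m/s² × 3310 m = 9.128×10^7 Pa = 0.9128 kbar
eclogite: 3499 kg/m³ × 9.80665 m/s² × 10270 m = 3.524×10^8 Pa = 3.524 kbar
upper-mantle rock: 3370 kg/m³ × 9.80665 m/s² × 45740 m = 1.512×10^9 Pa = 15.12 kbar
Total = 0.9128 + 3.524 + 15.12 = 19.553 kbar

20 kbar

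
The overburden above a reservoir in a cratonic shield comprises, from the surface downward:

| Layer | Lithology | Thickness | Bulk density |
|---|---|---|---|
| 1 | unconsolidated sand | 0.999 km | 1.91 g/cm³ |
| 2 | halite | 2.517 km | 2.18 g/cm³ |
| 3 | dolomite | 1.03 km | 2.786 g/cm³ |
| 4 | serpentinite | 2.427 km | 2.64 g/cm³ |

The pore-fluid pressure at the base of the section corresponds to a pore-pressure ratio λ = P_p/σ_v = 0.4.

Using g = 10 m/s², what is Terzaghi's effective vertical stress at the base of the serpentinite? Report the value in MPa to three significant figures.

100 MPa

Overburden (lithostatic) stress σ_v:
unconsolidated sand: 1910 kg/m³ × 10 m/s² × 999 m = 1.908×10^7 Pa = 19.08 MPa
halite: 2180 kg/m³ × 10 m/s² × 2517 m = 5.487×10^7 Pa = 54.87 MPa
dolomite: 2786 kg/m³ × 10 m/s² × 1030 m = 2.870×10^7 Pa = 28.70 MPa
serpentinite: 2640 kg/m³ × 10 m/s² × 2427 m = 6.407×10^7 Pa = 64.07 MPa
Total = 19.08 + 54.87 + 28.70 + 64.07 = 166.72 MPa
Pore pressure P_p = λ·σ_v = 0.4 × 166.7 MPa = 66.69 MPa
Effective stress σ' = σ_v − P_p = 166.7 − 66.69 = 100.03 MPa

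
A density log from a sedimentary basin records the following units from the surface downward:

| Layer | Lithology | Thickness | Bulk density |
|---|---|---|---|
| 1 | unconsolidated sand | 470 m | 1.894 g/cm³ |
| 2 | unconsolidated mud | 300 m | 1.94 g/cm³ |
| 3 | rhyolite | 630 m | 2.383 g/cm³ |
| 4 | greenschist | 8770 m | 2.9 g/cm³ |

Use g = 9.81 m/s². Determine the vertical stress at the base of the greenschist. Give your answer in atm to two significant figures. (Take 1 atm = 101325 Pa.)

unconsolidated sand: 1894 kg/m³ × 9.81 m/s² × 470 m = 8.733×10^6 Pa = 86.18 atm
unconsolidated mud: 1940 kg/m³ × 9.81 m/s² × 300 m = 5.709×10^6 Pa = 56.35 atm
rhyolite: 2383 kg/m³ × 9.81 m/s² × 630 m = 1.473×10^7 Pa = 145.4 atm
greenschist: 2900 kg/m³ × 9.81 m/s² × 8770 m = 2.495×10^8 Pa = 2462 atm
Total = 86.18 + 56.35 + 145.4 + 2462 = 2750.2 atm

2800 atm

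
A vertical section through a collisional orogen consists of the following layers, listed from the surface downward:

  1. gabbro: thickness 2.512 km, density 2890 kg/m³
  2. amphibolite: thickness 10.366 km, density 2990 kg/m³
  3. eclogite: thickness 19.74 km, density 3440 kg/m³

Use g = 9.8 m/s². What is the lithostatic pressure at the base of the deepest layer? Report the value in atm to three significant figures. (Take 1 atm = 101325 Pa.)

gabbro: 2890 kg/m³ × 9.8 m/s² × 2512 m = 7.114×10^7 Pa = 702.1 atm
amphibolite: 2990 kg/m³ × 9.8 m/s² × 10366 m = 3.037×10^8 Pa = 2998 atm
eclogite: 3440 kg/m³ × 9.8 m/s² × 19740 m = 6.655×10^8 Pa = 6568 atm
Total = 702.1 + 2998 + 6568 = 10268 atm

10300 atm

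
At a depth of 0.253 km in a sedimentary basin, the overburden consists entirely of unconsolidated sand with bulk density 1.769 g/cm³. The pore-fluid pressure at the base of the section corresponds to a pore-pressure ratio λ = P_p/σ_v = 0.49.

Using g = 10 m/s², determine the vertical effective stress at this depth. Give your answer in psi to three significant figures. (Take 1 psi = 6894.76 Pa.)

331 psi

Overburden (lithostatic) stress σ_v:
unconsolidated sand: 1769 kg/m³ × 10 m/s² × 253 m = 4.476×10^6 Pa = 4.476 MPa
Pore pressure P_p = λ·σ_v = 0.49 × 4.476 MPa = 2.193 MPa
Effective stress σ' = σ_v − P_p = 4.476 − 2.193 = 2.2825 MPa = 331.05 psi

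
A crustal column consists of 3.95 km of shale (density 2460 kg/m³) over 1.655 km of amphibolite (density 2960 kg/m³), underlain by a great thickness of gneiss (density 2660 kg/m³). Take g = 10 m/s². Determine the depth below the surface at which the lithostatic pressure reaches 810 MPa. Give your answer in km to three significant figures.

30.6 km

Pressure at base of upper layers: 2460×10×3950 + 2960×10×1655 = 1.462×10^8 Pa = 146.2 MPa
Remaining pressure to be supplied by gneiss: 8.100×10^8 − 1.462×10^8 = 6.638×10^8 Pa
Additional depth in gneiss = 6.638×10^8 Pa / (2660 kg/m³ × 10 m/s²) = 24956 m
Total depth = 5605 m + 24956 m = 30561 m
= 30.561 km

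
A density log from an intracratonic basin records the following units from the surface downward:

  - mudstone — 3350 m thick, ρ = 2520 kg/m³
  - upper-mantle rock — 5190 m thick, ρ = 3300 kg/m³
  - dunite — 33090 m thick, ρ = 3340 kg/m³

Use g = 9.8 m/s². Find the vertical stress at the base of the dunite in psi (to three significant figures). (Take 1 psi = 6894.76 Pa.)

mudstone: 2520 kg/m³ × 9.8 m/s² × 3350 m = 8.273×10^7 Pa = 11999 psi
upper-mantle rock: 3300 kg/m³ × 9.8 m/s² × 5190 m = 1.678×10^8 Pa = 24344 psi
dunite: 3340 kg/m³ × 9.8 m/s² × 33090 m = 1.083×10^9 Pa = 1.571×10^5 psi
Total = 11999 + 24344 + 1.571×10^5 = 1.9343×10^5 psi

193000 psi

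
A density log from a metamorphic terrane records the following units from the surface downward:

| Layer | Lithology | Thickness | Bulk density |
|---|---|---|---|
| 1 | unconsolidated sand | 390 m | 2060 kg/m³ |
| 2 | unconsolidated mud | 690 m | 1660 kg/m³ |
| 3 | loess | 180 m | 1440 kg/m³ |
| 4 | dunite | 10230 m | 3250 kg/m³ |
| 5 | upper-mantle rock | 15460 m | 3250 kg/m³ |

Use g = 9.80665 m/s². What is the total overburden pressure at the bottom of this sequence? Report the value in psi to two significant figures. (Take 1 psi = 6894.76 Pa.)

unconsolidated sand: 2060 kg/m³ × 9.80665 m/s² × 390 m = 7.879×10^6 Pa = 1143 psi
unconsolidated mud: 1660 kg/m³ × 9.80665 m/s² × 690 m = 1.123×10^7 Pa = 1629 psi
loess: 1440 kg/m³ × 9.80665 m/s² × 180 m = 2.542×10^6 Pa = 368.7 psi
dunite: 3250 kg/m³ × 9.80665 m/s² × 10230 m = 3.260×10^8 Pa = 47289 psi
upper-mantle rock: 3250 kg/m³ × 9.80665 m/s² × 15460 m = 4.927×10^8 Pa = 71465 psi
Total = 1143 + 1629 + 368.7 + 47289 + 71465 = 1.2189×10^5 psi

120000 psi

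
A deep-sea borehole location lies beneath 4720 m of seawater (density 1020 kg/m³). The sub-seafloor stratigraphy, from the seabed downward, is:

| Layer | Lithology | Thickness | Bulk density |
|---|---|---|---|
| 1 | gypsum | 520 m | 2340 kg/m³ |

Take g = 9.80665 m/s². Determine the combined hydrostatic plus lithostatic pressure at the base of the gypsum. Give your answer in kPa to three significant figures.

59100 kPa

seawater: 1020 kg/m³ × 9.80665 m/s² × 4720 m = 4.721×10^7 Pa = 47213 kPa
gypsum: 2340 kg/m³ × 9.80665 m/s² × 520 m = 1.193×10^7 Pa = 11933 kPa
Total = 47213 + 11933 = 59146 kPa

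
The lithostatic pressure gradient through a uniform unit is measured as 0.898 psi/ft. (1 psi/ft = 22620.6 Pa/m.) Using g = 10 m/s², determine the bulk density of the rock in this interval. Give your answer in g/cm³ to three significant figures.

2.03 g/cm³

ρ = (dP/dz)/g = 0.898 psi/ft / 10 m/s² = 20313 Pa/m / 10 m/s² = 2031.3 kg/m³
= 2.031 g/cm³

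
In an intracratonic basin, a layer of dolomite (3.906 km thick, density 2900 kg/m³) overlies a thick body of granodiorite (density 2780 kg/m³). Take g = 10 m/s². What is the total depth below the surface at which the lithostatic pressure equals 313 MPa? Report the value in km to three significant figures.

11.1 km

Pressure at base of upper layers: 2900×10×3906 = 1.133×10^8 Pa = 113.3 MPa
Remaining pressure to be supplied by granodiorite: 3.130×10^8 − 1.133×10^8 = 1.997×10^8 Pa
Additional depth in granodiorite = 1.997×10^8 Pa / (2780 kg/m³ × 10 m/s²) = 7184.4 m
Total depth = 3906 m + 7184.4 m = 11090 m
= 11.090 km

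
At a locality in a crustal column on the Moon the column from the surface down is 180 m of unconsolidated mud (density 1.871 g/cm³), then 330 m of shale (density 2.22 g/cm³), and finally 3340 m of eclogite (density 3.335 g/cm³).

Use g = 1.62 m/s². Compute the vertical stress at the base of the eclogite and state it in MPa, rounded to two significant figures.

unconsolidated mud: 1871 kg/m³ × 1.62 m/s² × 180 m = 5.456×10^5 Pa = 0.5456 MPa
shale: 2220 kg/m³ × 1.62 m/s² × 330 m = 1.187×10^6 Pa = 1.187 MPa
eclogite: 3335 kg/m³ × 1.62 m/s² × 3340 m = 1.805×10^7 Pa = 18.05 MPa
Total = 0.5456 + 1.187 + 18.05 = 19.777 MPa

20 MPa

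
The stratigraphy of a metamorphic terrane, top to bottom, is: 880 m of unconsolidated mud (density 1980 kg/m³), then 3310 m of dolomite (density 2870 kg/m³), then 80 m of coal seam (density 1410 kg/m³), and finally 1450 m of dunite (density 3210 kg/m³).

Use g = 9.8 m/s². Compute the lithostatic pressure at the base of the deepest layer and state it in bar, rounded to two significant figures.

unconsolidated mud: 1980 kg/m³ × 9.8 m/s² × 880 m = 1.708×10^7 Pa = 170.8 bar
dolomite: 2870 kg/m³ × 9.8 m/s² × 3310 m = 9.310×10^7 Pa = 931.0 bar
coal seam: 1410 kg/m³ × 9.8 m/s² × 80 m = 1.105×10^6 Pa = 11.05 bar
dunite: 3210 kg/m³ × 9.8 m/s² × 1450 m = 4.561×10^7 Pa = 456.1 bar
Total = 170.8 + 931.0 + 11.05 + 456.1 = 1568.9 bar

1600 bar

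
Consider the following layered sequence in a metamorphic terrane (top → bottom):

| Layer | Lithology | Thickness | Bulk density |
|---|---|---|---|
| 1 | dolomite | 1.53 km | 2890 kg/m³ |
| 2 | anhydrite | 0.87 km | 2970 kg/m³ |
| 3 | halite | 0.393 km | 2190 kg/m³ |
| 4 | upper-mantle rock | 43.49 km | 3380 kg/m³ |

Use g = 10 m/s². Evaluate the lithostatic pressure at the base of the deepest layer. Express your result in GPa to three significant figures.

1.55 GPa

dolomite: 2890 kg/m³ × 10 m/s² × 1530 m = 4.422×10^7 Pa = 0.04422 GPa
anhydrite: 2970 kg/m³ × 10 m/s² × 870 m = 2.584×10^7 Pa = 0.02584 GPa
halite: 2190 kg/m³ × 10 m/s² × 393 m = 8.607×10^6 Pa = 8.607×10^-3 GPa
upper-mantle rock: 3380 kg/m³ × 10 m/s² × 43490 m = 1.470×10^9 Pa = 1.470 GPa
Total = 0.04422 + 0.02584 + 8.607×10^-3 + 1.470 = 1.5486 GPa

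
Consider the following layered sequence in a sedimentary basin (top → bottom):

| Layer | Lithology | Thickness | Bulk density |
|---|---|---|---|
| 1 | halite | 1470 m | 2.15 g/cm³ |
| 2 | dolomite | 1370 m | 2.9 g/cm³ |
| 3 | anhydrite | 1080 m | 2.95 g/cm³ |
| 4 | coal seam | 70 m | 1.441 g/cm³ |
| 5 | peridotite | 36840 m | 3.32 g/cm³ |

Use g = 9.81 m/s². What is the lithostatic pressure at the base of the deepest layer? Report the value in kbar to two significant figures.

halite: 2150 kg/m³ × 9.81 m/s² × 1470 m = 3.100×10^7 Pa = 0.3100 kbar
dolomite: 2900 kg/m³ × 9.81 m/s² × 1370 m = 3.898×10^7 Pa = 0.3898 kbar
anhydrite: 2950 kg/m³ × 9.81 m/s² × 1080 m = 3.125×10^7 Pa = 0.3125 kbar
coal seam: 1441 kg/m³ × 9.81 m/s² × 70 m = 9.895×10^5 Pa = 9.895×10^-3 kbar
peridotite: 3320 kg/m³ × 9.81 m/s² × 36840 m = 1.200×10^9 Pa = 12.00 kbar
Total = 0.3100 + 0.3898 + 0.3125 + 9.895×10^-3 + 12.00 = 13.021 kbar

13 kbar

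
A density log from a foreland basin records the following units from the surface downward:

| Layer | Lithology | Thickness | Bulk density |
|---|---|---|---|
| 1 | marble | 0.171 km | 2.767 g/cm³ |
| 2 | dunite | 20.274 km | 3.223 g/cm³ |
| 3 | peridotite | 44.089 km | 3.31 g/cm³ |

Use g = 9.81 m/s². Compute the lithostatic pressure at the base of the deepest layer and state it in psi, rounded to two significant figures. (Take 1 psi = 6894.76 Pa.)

300000 psi

marble: 2767 kg/m³ × 9.81 m/s² × 171 m = 4.642×10^6 Pa = 673.2 psi
dunite: 3223 kg/m³ × 9.81 m/s² × 20274 m = 6.410×10^8 Pa = 92971 psi
peridotite: 3310 kg/m³ × 9.81 m/s² × 44089 m = 1.432×10^9 Pa = 2.076×10^5 psi
Total = 673.2 + 92971 + 2.076×10^5 = 3.0128×10^5 psi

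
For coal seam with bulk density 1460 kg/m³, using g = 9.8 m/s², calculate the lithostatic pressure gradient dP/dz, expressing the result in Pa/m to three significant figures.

dP/dz = ρg = 1460 kg/m³ × 9.8 m/s² = 14308 Pa/m

14300 Pa/m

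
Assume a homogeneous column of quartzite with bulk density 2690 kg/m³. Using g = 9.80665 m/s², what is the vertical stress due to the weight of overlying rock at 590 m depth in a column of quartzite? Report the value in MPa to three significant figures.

15.6 MPa

quartzite: 2690 kg/m³ × 9.80665 m/s² × 590 m = 1.556×10^7 Pa = 15.56 MPa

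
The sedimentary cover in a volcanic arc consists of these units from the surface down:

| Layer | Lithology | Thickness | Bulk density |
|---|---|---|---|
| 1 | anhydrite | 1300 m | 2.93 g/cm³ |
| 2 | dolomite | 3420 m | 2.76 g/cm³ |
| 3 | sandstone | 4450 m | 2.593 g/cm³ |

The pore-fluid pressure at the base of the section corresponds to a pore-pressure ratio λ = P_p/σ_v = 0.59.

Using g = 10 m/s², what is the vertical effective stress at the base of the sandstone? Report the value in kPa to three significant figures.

102000 kPa

Overburden (lithostatic) stress σ_v:
anhydrite: 2930 kg/m³ × 10 m/s² × 1300 m = 3.809×10^7 Pa = 38.09 MPa
dolomite: 2760 kg/m³ × 10 m/s² × 3420 m = 9.439×10^7 Pa = 94.39 MPa
sandstone: 2593 kg/m³ × 10 m/s² × 4450 m = 1.154×10^8 Pa = 115.4 MPa
Total = 38.09 + 94.39 + 115.4 = 247.87 MPa
Pore pressure P_p = λ·σ_v = 0.59 × 247.9 MPa = 146.2 MPa
Effective stress σ' = σ_v − P_p = 247.9 − 146.2 = 101.63 MPa = 1.0163×10^5 kPa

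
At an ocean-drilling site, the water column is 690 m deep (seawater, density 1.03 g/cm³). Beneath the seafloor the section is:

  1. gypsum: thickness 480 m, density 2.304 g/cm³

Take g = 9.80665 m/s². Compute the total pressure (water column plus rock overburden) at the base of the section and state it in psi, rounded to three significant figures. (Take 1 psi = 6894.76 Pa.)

seawater: 1030 kg/m³ × 9.80665 m/s² × 690 m = 6.970×10^6 Pa = 1011 psi
gypsum: 2304 kg/m³ × 9.80665 m/s² × 480 m = 1.085×10^7 Pa = 1573 psi
Total = 1011 + 1573 = 2583.8 psi

2580 psi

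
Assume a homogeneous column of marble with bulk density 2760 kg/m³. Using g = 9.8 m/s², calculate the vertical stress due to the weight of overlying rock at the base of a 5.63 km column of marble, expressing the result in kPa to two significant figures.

150000 kPa

marble: 2760 kg/m³ × 9.8 m/s² × 5630 m = 1.523×10^8 Pa = 1.523×10^5 kPa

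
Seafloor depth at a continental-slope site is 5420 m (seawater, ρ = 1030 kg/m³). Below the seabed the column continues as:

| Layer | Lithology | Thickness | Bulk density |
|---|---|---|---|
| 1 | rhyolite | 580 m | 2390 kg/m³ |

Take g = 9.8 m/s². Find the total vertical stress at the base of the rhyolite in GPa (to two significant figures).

0.068 GPa

seawater: 1030 kg/m³ × 9.8 m/s² × 5420 m = 5.471×10^7 Pa = 0.05471 GPa
rhyolite: 2390 kg/m³ × 9.8 m/s² × 580 m = 1.358×10^7 Pa = 0.01358 GPa
Total = 0.05471 + 0.01358 = 0.068294 GPa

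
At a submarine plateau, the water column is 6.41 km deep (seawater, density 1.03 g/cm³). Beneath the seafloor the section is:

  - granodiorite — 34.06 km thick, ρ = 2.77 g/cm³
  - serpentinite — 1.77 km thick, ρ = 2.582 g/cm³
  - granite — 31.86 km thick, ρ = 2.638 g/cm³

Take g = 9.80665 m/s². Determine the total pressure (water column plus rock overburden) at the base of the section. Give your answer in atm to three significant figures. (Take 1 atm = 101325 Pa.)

seawater: 1030 kg/m³ × 9.80665 m/s² × 6410 m = 6.475×10^7 Pa = 639.0 atm
granodiorite: 2770 kg/m³ × 9.80665 m/s² × 34060 m = 9.252×10^8 Pa = 9131 atm
serpentinite: 2582 kg/m³ × 9.80665 m/s² × 1770 m = 4.482×10^7 Pa = 442.3 atm
granite: 2638 kg/m³ × 9.80665 m/s² × 31860 m = 8.242×10^8 Pa = 8134 atm
Total = 639.0 + 9131 + 442.3 + 8134 = 18347 atm

18300 atm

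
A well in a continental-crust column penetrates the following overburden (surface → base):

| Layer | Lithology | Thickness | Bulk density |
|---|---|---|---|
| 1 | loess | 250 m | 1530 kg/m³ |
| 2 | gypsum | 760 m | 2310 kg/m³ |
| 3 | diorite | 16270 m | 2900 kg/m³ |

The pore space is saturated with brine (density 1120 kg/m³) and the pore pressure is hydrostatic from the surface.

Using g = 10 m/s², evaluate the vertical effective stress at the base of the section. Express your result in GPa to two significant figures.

0.30 GPa

Overburden (lithostatic) stress σ_v:
loess: 1530 kg/m³ × 10 m/s² × 250 m = 3.825×10^6 Pa = 3.825 MPa
gypsum: 2310 kg/m³ × 10 m/s² × 760 m = 1.756×10^7 Pa = 17.56 MPa
diorite: 2900 kg/m³ × 10 m/s² × 16270 m = 4.718×10^8 Pa = 471.8 MPa
Total = 3.825 + 17.56 + 471.8 = 493.21 MPa
Pore pressure P_p = 1120 kg/m³ × 10 m/s² × 17280 m = 1.935×10^8 Pa = 193.5 MPa
Effective stress σ' = σ_v − P_p = 493.2 − 193.5 = 299.68 MPa = 0.29968 GPa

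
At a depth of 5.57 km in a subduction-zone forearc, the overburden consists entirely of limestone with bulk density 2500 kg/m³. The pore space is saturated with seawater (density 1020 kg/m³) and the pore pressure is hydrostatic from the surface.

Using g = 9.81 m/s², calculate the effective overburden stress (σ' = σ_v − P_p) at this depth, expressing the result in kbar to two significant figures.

0.81 kbar

Overburden (lithostatic) stress σ_v:
limestone: 2500 kg/m³ × 9.81 m/s² × 5570 m = 1.366×10^8 Pa = 136.6 MPa
Pore pressure P_p = 1020 kg/m³ × 9.81 m/s² × 5570 m = 5.573×10^7 Pa = 55.73 MPa
Effective stress σ' = σ_v − P_p = 136.6 − 55.73 = 80.870 MPa = 0.80870 kbar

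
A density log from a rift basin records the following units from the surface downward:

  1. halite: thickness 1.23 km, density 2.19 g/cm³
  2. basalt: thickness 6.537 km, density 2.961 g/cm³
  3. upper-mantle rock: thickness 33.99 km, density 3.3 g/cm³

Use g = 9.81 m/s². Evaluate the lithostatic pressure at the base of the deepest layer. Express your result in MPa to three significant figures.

1320 MPa

halite: 2190 kg/m³ × 9.81 m/s² × 1230 m = 2.643×10^7 Pa = 26.43 MPa
basalt: 2961 kg/m³ × 9.81 m/s² × 6537 m = 1.899×10^8 Pa = 189.9 MPa
upper-mantle rock: 3300 kg/m³ × 9.81 m/s² × 33990 m = 1.100×10^9 Pa = 1100 MPa
Total = 26.43 + 189.9 + 1100 = 1316.7 MPa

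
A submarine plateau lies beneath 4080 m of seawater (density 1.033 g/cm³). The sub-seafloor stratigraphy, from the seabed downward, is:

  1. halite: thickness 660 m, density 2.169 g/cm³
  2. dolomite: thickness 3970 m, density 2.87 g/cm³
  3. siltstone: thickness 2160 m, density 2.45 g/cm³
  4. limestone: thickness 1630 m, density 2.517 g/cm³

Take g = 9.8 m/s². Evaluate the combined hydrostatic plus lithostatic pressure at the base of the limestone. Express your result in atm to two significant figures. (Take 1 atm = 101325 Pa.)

2600 atm

seawater: 1033 kg/m³ × 9.8 m/s² × 4080 m = 4.130×10^7 Pa = 407.6 atm
halite: 2169 kg/m³ × 9.8 m/s² × 660 m = 1.403×10^7 Pa = 138.5 atm
dolomite: 2870 kg/m³ × 9.8 m/s² × 3970 m = 1.117×10^8 Pa = 1102 atm
siltstone: 2450 kg/m³ × 9.8 m/s² × 2160 m = 5.186×10^7 Pa = 511.8 atm
limestone: 2517 kg/m³ × 9.8 m/s² × 1630 m = 4.021×10^7 Pa = 396.8 atm
Total = 407.6 + 138.5 + 1102 + 511.8 + 396.8 = 2556.7 atm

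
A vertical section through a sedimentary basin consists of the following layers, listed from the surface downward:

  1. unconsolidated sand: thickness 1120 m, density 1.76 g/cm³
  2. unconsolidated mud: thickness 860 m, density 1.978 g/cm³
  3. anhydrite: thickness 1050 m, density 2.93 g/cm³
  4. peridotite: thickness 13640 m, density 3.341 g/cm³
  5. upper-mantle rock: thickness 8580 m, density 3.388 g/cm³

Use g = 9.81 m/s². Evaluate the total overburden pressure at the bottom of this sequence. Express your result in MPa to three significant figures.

unconsolidated sand: 1760 kg/m³ × 9.81 m/s² × 1120 m = 1.934×10^7 Pa = 19.34 MPa
unconsolidated mud: 1978 kg/m³ × 9.81 m/s² × 860 m = 1.669×10^7 Pa = 16.69 MPa
anhydrite: 2930 kg/m³ × 9.81 m/s² × 1050 m = 3.018×10^7 Pa = 30.18 MPa
peridotite: 3341 kg/m³ × 9.81 m/s² × 13640 m = 4.471×10^8 Pa = 447.1 MPa
upper-mantle rock: 3388 kg/m³ × 9.81 m/s² × 8580 m = 2.852×10^8 Pa = 285.2 MPa
Total = 19.34 + 16.69 + 30.18 + 447.1 + 285.2 = 798.43 MPa

798 MPa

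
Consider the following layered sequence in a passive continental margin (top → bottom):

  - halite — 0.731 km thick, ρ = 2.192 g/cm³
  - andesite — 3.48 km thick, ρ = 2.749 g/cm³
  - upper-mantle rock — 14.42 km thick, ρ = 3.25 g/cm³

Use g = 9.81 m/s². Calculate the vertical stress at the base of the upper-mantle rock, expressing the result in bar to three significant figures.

5690 bar

halite: 2192 kg/m³ × 9.81 m/s² × 731 m = 1.572×10^7 Pa = 157.2 bar
andesite: 2749 kg/m³ × 9.81 m/s² × 3480 m = 9.385×10^7 Pa = 938.5 bar
upper-mantle rock: 3250 kg/m³ × 9.81 m/s² × 14420 m = 4.597×10^8 Pa = 4597 bar
Total = 157.2 + 938.5 + 4597 = 5693.1 bar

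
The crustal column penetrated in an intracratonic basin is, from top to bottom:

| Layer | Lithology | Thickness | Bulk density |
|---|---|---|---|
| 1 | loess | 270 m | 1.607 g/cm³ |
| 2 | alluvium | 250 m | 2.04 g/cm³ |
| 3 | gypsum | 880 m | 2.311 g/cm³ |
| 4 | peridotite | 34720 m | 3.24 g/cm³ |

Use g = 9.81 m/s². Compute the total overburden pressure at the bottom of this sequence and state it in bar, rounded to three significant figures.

11300 bar

loess: 1607 kg/m³ × 9.81 m/s² × 270 m = 4.256×10^6 Pa = 42.56 bar
alluvium: 2040 kg/m³ × 9.81 m/s² × 250 m = 5.003×10^6 Pa = 50.03 bar
gypsum: 2311 kg/m³ × 9.81 m/s² × 880 m = 1.995×10^7 Pa = 199.5 bar
peridotite: 3240 kg/m³ × 9.81 m/s² × 34720 m = 1.104×10^9 Pa = 11036 bar
Total = 42.56 + 50.03 + 199.5 + 11036 = 11328 bar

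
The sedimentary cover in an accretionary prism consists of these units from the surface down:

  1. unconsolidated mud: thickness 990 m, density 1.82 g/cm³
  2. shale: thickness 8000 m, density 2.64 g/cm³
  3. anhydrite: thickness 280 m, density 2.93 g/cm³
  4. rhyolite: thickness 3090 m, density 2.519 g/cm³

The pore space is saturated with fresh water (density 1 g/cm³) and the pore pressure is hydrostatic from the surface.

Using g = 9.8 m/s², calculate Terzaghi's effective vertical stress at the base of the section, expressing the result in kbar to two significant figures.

Overburden (lithostatic) stress σ_v:
unconsolidated mud: 1820 kg/m³ × 9.8 m/s² × 990 m = 1.766×10^7 Pa = 17.66 MPa
shale: 2640 kg/m³ × 9.8 m/s² × 8000 m = 2.070×10^8 Pa = 207.0 MPa
anhydrite: 2930 kg/m³ × 9.8 m/s² × 280 m = 8.040×10^6 Pa = 8.040 MPa
rhyolite: 2519 kg/m³ × 9.8 m/s² × 3090 m = 7.628×10^7 Pa = 76.28 MPa
Total = 17.66 + 207.0 + 8.040 + 76.28 = 308.95 MPa
Pore pressure P_p = 1000 kg/m³ × 9.8 m/s² × 12360 m = 1.211×10^8 Pa = 121.1 MPa
Effective stress σ' = σ_v − P_p = 309.0 − 121.1 = 187.83 MPa = 1.8783 kbar

1.9 kbar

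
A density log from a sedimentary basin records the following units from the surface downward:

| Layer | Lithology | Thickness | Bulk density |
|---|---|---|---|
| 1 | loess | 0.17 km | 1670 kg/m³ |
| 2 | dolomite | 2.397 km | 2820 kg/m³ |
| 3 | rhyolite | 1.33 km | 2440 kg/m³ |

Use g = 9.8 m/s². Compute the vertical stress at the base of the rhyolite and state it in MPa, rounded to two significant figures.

loess: 1670 kg/m³ × 9.8 m/s² × 170 m = 2.782×10^6 Pa = 2.782 MPa
dolomite: 2820 kg/m³ × 9.8 m/s² × 2397 m = 6.624×10^7 Pa = 66.24 MPa
rhyolite: 2440 kg/m³ × 9.8 m/s² × 1330 m = 3.180×10^7 Pa = 31.80 MPa
Total = 2.782 + 66.24 + 31.80 = 100.83 MPa

100 MPa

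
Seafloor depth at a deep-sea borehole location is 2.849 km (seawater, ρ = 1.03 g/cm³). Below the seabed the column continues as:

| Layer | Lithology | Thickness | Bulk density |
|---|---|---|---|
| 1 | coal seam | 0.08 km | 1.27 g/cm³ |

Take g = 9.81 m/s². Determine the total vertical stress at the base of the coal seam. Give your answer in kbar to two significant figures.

0.30 kbar

seawater: 1030 kg/m³ × 9.81 m/s² × 2849 m = 2.879×10^7 Pa = 0.2879 kbar
coal seam: 1270 kg/m³ × 9.81 m/s² × 80 m = 9.967×10^5 Pa = 9.967×10^-3 kbar
Total = 0.2879 + 9.967×10^-3 = 0.29784 kbar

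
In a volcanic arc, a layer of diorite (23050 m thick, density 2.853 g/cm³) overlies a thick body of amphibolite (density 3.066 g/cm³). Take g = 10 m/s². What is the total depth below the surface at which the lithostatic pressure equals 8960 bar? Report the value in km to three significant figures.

30.8 km

Pressure at base of upper layers: 2853×10×23050 = 6.576×10^8 Pa = 6576 bar
Remaining pressure to be supplied by amphibolite: 8.960×10^8 − 6.576×10^8 = 2.384×10^8 Pa
Additional depth in amphibolite = 2.384×10^8 Pa / (3066 kg/m³ × 10 m/s²) = 7775.1 m
Total depth = 23050 m + 7775.1 m = 30825 m
= 30.825 km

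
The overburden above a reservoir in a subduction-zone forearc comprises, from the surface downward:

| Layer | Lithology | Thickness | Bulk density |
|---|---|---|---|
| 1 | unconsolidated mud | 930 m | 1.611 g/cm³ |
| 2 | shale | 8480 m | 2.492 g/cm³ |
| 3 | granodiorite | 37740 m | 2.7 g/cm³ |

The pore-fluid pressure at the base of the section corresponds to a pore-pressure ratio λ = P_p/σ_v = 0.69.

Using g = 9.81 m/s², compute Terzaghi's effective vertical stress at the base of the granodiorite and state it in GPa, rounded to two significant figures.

0.38 GPa

Overburden (lithostatic) stress σ_v:
unconsolidated mud: 1611 kg/m³ × 9.81 m/s² × 930 m = 1.470×10^7 Pa = 14.70 MPa
shale: 2492 kg/m³ × 9.81 m/s² × 8480 m = 2.073×10^8 Pa = 207.3 MPa
granodiorite: 2700 kg/m³ × 9.81 m/s² × 37740 m = 9.996×10^8 Pa = 999.6 MPa
Total = 14.70 + 207.3 + 999.6 = 1221.6 MPa
Pore pressure P_p = λ·σ_v = 0.69 × 1222 MPa = 842.9 MPa
Effective stress σ' = σ_v − P_p = 1222 − 842.9 = 378.70 MPa = 0.37870 GPa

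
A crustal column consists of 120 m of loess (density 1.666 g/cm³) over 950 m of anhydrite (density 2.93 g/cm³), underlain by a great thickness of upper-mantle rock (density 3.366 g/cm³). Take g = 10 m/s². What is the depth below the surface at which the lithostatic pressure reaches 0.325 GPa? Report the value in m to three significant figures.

Pressure at base of upper layers: 1666×10×120 + 2930×10×950 = 2.983×10^7 Pa = 0.02983 GPa
Remaining pressure to be supplied by upper-mantle rock: 3.250×10^8 − 2.983×10^7 = 2.952×10^8 Pa
Additional depth in upper-mantle rock = 2.952×10^8 Pa / (3366 kg/m³ × 10 m/s²) = 8769.0 m
Total depth = 1070 m + 8769.0 m = 9839.0 m

9840 m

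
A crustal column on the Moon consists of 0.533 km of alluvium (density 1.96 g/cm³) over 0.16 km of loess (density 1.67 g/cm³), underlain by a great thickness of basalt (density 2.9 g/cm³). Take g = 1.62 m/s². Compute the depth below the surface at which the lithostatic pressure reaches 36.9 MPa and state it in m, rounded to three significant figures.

Pressure at base of upper layers: 1960×1.62×533 + 1670×1.62×160 = 2.125×10^6 Pa = 2.125 MPa
Remaining pressure to be supplied by basalt: 3.690×10^7 − 2.125×10^6 = 3.477×10^7 Pa
Additional depth in basalt = 3.477×10^7 Pa / (2900 kg/m³ × 1.62 m/s²) = 7402.0 m
Total depth = 693 m + 7402.0 m = 8095.0 m

8100 m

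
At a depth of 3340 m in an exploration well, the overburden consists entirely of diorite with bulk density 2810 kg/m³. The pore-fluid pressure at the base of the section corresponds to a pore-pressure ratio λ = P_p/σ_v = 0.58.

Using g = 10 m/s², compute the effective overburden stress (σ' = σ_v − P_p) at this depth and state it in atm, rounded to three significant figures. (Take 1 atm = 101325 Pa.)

389 atm

Overburden (lithostatic) stress σ_v:
diorite: 2810 kg/m³ × 10 m/s² × 3340 m = 9.385×10^7 Pa = 93.85 MPa
Pore pressure P_p = λ·σ_v = 0.58 × 93.85 MPa = 54.44 MPa
Effective stress σ' = σ_v − P_p = 93.85 − 54.44 = 39.419 MPa = 389.03 atm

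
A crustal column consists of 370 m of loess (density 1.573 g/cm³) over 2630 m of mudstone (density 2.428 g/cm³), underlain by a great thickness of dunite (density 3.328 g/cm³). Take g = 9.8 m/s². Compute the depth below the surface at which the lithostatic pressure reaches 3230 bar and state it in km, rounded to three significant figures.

10.8 km

Pressure at base of upper layers: 1573×9.8×370 + 2428×9.8×2630 = 6.828×10^7 Pa = 682.8 bar
Remaining pressure to be supplied by dunite: 3.230×10^8 − 6.828×10^7 = 2.547×10^8 Pa
Additional depth in dunite = 2.547×10^8 Pa / (3328 kg/m³ × 9.8 m/s²) = 7810.0 m
Total depth = 3000 m + 7810.0 m = 10810 m
= 10.810 km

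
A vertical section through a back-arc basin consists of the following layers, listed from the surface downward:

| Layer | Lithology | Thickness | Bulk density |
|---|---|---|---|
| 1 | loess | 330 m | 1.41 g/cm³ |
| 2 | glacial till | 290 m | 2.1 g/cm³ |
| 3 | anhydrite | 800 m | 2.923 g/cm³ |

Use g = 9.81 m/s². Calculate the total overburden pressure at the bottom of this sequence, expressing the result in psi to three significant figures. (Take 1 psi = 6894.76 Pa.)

4860 psi

loess: 1410 kg/m³ × 9.81 m/s² × 330 m = 4.565×10^6 Pa = 662.0 psi
glacial till: 2100 kg/m³ × 9.81 m/s² × 290 m = 5.974×10^6 Pa = 866.5 psi
anhydrite: 2923 kg/m³ × 9.81 m/s² × 800 m = 2.294×10^7 Pa = 3327 psi
Total = 662.0 + 866.5 + 3327 = 4855.7 psi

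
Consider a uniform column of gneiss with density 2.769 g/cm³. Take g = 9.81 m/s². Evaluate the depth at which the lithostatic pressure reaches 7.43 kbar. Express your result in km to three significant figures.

27.4 km

h = P/(ρg) = 7.43 kbar / (2769 kg/m³ × 9.81 m/s²) = 7.430×10^8 Pa / 27164 Pa/m = 27352 m
= 27.352 km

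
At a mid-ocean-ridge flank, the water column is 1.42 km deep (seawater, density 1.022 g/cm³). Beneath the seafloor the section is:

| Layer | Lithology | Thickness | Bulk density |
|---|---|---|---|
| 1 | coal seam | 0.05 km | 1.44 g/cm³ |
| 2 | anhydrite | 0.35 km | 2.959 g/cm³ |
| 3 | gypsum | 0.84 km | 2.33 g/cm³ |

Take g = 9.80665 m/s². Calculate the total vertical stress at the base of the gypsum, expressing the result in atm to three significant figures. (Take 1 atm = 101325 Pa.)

seawater: 1022 kg/m³ × 9.80665 m/s² × 1420 m = 1.423×10^7 Pa = 140.5 atm
coal seam: 1440 kg/m³ × 9.80665 m/s² × 50 m = 7.061×10^5 Pa = 6.968 atm
anhydrite: 2959 kg/m³ × 9.80665 m/s² × 350 m = 1.016×10^7 Pa = 100.2 atm
gypsum: 2330 kg/m³ × 9.80665 m/s² × 840 m = 1.919×10^7 Pa = 189.4 atm
Total = 140.5 + 6.968 + 100.2 + 189.4 = 437.09 atm

437 atm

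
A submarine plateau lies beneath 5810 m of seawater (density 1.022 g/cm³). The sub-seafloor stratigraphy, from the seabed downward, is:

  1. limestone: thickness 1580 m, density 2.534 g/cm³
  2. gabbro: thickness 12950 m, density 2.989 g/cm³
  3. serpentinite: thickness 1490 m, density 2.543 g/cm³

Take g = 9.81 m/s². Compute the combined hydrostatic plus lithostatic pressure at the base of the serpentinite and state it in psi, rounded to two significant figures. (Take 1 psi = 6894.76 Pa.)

seawater: 1022 kg/m³ × 9.81 m/s² × 5810 m = 5.825×10^7 Pa = 8448 psi
limestone: 2534 kg/m³ × 9.81 m/s² × 1580 m = 3.928×10^7 Pa = 5697 psi
gabbro: 2989 kg/m³ × 9.81 m/s² × 12950 m = 3.797×10^8 Pa = 55074 psi
serpentinite: 2543 kg/m³ × 9.81 m/s² × 1490 m = 3.717×10^7 Pa = 5391 psi
Total = 8448 + 5697 + 55074 + 5391 = 74610 psi

75000 psi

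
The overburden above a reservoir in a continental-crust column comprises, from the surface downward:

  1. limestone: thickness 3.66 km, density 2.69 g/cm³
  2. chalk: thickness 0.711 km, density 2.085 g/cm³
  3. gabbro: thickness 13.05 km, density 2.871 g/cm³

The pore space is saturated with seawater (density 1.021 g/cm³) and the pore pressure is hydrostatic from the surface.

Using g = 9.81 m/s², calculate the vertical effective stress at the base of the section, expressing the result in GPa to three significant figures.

Overburden (lithostatic) stress σ_v:
limestone: 2690 kg/m³ × 9.81 m/s² × 3660 m = 9.658×10^7 Pa = 96.58 MPa
chalk: 2085 kg/m³ × 9.81 m/s² × 711 m = 1.454×10^7 Pa = 14.54 MPa
gabbro: 2871 kg/m³ × 9.81 m/s² × 13050 m = 3.675×10^8 Pa = 367.5 MPa
Total = 96.58 + 14.54 + 367.5 = 478.67 MPa
Pore pressure P_p = 1021 kg/m³ × 9.81 m/s² × 17421 m = 1.745×10^8 Pa = 174.5 MPa
Effective stress σ' = σ_v − P_p = 478.7 − 174.5 = 304.18 MPa = 0.30418 GPa

0.304 GPa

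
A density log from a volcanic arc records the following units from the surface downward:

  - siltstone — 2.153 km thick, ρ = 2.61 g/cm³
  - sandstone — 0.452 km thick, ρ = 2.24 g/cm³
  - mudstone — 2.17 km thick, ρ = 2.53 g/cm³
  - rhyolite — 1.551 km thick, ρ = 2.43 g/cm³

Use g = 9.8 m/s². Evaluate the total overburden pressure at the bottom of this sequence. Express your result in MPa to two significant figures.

siltstone: 2610 kg/m³ × 9.8 m/s² × 2153 m = 5.507×10^7 Pa = 55.07 MPa
sandstone: 2240 kg/m³ × 9.8 m/s² × 452 m = 9.922×10^6 Pa = 9.922 MPa
mudstone: 2530 kg/m³ × 9.8 m/s² × 2170 m = 5.380×10^7 Pa = 53.80 MPa
rhyolite: 2430 kg/m³ × 9.8 m/s² × 1551 m = 3.694×10^7 Pa = 36.94 MPa
Total = 55.07 + 9.922 + 53.80 + 36.94 = 155.73 MPa

160 MPa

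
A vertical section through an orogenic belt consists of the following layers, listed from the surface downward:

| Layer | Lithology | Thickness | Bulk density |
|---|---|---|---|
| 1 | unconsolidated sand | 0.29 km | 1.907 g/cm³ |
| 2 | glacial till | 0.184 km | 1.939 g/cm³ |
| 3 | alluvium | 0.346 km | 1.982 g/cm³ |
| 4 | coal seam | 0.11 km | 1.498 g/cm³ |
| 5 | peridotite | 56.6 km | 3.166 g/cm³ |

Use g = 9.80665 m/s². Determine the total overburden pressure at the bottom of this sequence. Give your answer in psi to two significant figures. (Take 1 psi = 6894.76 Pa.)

260000 psi

unconsolidated sand: 1907 kg/m³ × 9.80665 m/s² × 290 m = 5.423×10^6 Pa = 786.6 psi
glacial till: 1939 kg/m³ × 9.80665 m/s² × 184 m = 3.499×10^6 Pa = 507.5 psi
alluvium: 1982 kg/m³ × 9.80665 m/s² × 346 m = 6.725×10^6 Pa = 975.4 psi
coal seam: 1498 kg/m³ × 9.80665 m/s² × 110 m = 1.616×10^6 Pa = 234.4 psi
peridotite: 3166 kg/m³ × 9.80665 m/s² × 56600 m = 1.757×10^9 Pa = 2.549×10^5 psi
Total = 786.6 + 507.5 + 975.4 + 234.4 + 2.549×10^5 = 2.5738×10^5 psi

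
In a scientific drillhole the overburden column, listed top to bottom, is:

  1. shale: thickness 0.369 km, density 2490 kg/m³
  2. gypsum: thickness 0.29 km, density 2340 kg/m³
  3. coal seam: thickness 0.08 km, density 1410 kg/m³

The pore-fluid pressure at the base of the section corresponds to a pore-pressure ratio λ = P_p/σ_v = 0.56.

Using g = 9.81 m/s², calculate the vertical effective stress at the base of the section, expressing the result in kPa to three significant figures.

7380 kPa

Overburden (lithostatic) stress σ_v:
shale: 2490 kg/m³ × 9.81 m/s² × 369 m = 9.014×10^6 Pa = 9.014 MPa
gypsum: 2340 kg/m³ × 9.81 m/s² × 290 m = 6.657×10^6 Pa = 6.657 MPa
coal seam: 1410 kg/m³ × 9.81 m/s² × 80 m = 1.107×10^6 Pa = 1.107 MPa
Total = 9.014 + 6.657 + 1.107 = 16.777 MPa
Pore pressure P_p = λ·σ_v = 0.56 × 16.78 MPa = 9.395 MPa
Effective stress σ' = σ_v − P_p = 16.78 − 9.395 = 7.3820 MPa = 7382.0 kPa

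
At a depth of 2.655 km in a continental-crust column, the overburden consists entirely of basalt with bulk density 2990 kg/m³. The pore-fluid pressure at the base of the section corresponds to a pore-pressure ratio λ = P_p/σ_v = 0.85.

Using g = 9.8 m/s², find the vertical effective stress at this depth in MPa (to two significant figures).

12 MPa

Overburden (lithostatic) stress σ_v:
basalt: 2990 kg/m³ × 9.8 m/s² × 2655 m = 7.780×10^7 Pa = 77.80 MPa
Pore pressure P_p = λ·σ_v = 0.85 × 77.80 MPa = 66.13 MPa
Effective stress σ' = σ_v − P_p = 77.80 − 66.13 = 11.670 MPa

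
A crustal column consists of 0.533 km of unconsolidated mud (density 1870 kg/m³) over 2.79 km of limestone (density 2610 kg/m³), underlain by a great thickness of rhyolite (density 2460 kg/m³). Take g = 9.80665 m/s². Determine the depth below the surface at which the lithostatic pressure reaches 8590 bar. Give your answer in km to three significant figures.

Pressure at base of upper layers: 1870×9.80665×533 + 2610×9.80665×2790 = 8.119×10^7 Pa = 811.9 bar
Remaining pressure to be supplied by rhyolite: 8.590×10^8 − 8.119×10^7 = 7.778×10^8 Pa
Additional depth in rhyolite = 7.778×10^8 Pa / (2460 kg/m³ × 9.80665 m/s²) = 32242 m
Total depth = 3323 m + 32242 m = 35565 m
= 35.565 km

35.6 km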